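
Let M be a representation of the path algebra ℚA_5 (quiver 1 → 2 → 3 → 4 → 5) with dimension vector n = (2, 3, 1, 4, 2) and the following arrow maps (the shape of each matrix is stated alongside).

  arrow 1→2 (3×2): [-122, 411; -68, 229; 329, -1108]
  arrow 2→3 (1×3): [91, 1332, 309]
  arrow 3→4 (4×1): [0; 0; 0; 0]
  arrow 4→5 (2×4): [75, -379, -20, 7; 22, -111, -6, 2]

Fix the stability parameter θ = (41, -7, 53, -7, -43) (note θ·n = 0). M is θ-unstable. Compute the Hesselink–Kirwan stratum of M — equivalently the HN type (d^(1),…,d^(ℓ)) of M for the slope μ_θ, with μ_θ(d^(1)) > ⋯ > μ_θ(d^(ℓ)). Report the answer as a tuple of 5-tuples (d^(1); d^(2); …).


Interval decomposition of M: I[1,2], I[1,3], I[2,2], I[4,4]^2, I[4,5]^2.
HN type (ℓ=4): μ^(1)=53; μ^(2)=17; μ^(3)=-7; μ^(4)=-25

((0, 0, 1, 0, 0); (2, 2, 0, 0, 0); (0, 1, 0, 2, 0); (0, 0, 0, 2, 2))


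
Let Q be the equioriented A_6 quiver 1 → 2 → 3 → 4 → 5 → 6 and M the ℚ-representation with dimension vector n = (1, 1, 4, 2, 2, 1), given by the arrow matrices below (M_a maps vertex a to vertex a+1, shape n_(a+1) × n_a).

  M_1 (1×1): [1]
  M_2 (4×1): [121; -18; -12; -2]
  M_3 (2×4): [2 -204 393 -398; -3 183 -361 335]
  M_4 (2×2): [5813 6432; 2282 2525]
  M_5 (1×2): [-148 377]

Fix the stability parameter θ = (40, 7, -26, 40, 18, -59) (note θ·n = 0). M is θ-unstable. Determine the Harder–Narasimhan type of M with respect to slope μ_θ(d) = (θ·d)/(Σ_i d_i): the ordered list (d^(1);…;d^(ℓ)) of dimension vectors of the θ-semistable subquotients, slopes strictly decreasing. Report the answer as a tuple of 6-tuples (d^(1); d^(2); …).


Via rank(M_{q-1}∘⋯∘M_p): M ≅ I[1,6], I[3,3]^2, I[3,5].
μ_θ-semistable layers: μ^(1)=29; μ^(2)=10/3; μ^(3)=-26

((0, 0, 0, 1, 1, 0); (1, 1, 1, 1, 1, 1); (0, 0, 3, 0, 0, 0))


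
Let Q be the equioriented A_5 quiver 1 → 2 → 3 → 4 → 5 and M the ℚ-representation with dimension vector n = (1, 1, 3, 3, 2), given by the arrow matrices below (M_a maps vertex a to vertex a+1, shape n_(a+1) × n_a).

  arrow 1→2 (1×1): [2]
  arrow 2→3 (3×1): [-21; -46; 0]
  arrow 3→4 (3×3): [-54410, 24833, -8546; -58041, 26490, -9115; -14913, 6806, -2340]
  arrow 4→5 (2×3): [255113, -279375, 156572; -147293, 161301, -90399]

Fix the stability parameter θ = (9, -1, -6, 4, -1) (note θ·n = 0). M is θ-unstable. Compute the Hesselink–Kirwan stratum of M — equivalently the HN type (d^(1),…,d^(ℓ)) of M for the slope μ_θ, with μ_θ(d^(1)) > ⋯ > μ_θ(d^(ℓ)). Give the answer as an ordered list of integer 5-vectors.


Via rank(M_{q-1}∘⋯∘M_p): M ≅ I[1,5], I[3,4], I[3,5].
μ_θ-semistable layers: μ^(1)=4; μ^(2)=3/2; μ^(3)=2/3; μ^(4)=-6

((0, 0, 0, 1, 0); (0, 0, 0, 2, 2); (1, 1, 1, 0, 0); (0, 0, 2, 0, 0))


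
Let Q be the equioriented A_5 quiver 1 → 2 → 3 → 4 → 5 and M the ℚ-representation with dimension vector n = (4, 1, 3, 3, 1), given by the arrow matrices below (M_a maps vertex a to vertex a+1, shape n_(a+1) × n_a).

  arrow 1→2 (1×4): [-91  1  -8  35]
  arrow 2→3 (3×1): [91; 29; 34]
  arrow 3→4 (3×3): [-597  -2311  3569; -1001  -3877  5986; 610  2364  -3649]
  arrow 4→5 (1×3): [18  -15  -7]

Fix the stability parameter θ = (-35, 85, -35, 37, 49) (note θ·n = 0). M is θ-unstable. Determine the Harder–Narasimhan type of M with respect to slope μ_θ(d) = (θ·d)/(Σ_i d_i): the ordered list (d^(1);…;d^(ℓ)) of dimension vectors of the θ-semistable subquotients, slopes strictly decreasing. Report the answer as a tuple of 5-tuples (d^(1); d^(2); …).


Barcode: M ≅ I[1,1]^3, I[1,3], I[3,4], I[3,5], I[4,4]. HN layers by μ_θ (4 steps, strictly decreasing):
  μ^(1)=49; μ^(2)=37; μ^(3)=25; μ^(4)=-35

((0, 0, 0, 0, 1); (0, 0, 0, 3, 0); (0, 1, 1, 0, 0); (4, 0, 2, 0, 0))


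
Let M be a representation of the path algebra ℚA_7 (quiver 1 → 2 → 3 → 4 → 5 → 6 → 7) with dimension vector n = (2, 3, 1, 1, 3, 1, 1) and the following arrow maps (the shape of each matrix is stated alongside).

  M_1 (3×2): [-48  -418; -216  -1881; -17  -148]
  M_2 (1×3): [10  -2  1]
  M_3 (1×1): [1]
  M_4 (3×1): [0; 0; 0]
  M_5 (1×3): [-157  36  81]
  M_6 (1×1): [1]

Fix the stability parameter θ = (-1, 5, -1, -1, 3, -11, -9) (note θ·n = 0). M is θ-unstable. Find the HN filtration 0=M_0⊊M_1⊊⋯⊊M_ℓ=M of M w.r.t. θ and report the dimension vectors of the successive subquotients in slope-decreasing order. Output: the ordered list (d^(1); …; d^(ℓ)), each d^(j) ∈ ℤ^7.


Via rank(M_{q-1}∘⋯∘M_p): M ≅ I[1,2], I[1,4], I[2,2], I[5,5]^2, I[5,7].
μ_θ-semistable layers: μ^(1)=5; μ^(2)=3; μ^(3)=1; μ^(4)=-1; μ^(5)=-17/3

((0, 2, 0, 0, 0, 0, 0); (0, 0, 0, 0, 2, 0, 0); (0, 1, 1, 1, 0, 0, 0); (2, 0, 0, 0, 0, 0, 0); (0, 0, 0, 0, 1, 1, 1))


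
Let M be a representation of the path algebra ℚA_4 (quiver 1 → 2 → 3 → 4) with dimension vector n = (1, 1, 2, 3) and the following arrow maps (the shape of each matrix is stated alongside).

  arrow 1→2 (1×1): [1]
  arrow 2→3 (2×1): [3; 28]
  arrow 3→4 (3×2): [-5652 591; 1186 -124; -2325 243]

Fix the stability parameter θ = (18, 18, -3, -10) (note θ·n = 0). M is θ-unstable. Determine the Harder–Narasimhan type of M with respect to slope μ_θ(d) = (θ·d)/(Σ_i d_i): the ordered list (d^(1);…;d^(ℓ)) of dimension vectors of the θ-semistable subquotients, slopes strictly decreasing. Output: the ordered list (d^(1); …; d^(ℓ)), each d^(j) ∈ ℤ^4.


Barcode: M ≅ I[1,4], I[3,4], I[4,4]. HN layers by μ_θ (3 steps, strictly decreasing):
  μ^(1)=23/4; μ^(2)=-13/2; μ^(3)=-10

((1, 1, 1, 1); (0, 0, 1, 1); (0, 0, 0, 1))


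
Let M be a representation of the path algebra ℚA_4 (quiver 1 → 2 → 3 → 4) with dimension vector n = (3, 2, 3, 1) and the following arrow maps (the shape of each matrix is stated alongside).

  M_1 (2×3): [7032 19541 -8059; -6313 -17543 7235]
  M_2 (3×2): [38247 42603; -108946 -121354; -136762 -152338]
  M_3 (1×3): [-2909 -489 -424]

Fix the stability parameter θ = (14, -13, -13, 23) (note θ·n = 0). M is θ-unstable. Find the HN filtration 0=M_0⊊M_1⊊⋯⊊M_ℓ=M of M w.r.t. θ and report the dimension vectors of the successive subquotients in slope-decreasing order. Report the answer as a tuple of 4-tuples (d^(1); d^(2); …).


Interval decomposition of M: I[1,1], I[1,2], I[1,4], I[3,3]^2.
HN type (ℓ=5): μ^(1)=23; μ^(2)=14; μ^(3)=1/2; μ^(4)=-4; μ^(5)=-13

((0, 0, 0, 1); (1, 0, 0, 0); (1, 1, 0, 0); (1, 1, 1, 0); (0, 0, 2, 0))


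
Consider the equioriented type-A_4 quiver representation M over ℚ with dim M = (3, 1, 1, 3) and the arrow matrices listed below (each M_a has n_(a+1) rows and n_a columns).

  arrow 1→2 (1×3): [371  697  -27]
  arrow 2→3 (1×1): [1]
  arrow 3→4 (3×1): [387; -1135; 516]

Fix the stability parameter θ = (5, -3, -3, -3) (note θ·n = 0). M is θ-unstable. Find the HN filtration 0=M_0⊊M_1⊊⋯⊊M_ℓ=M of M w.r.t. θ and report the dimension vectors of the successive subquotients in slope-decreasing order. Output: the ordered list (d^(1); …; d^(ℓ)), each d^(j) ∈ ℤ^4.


Barcode: M ≅ I[1,1]^2, I[1,4], I[4,4]^2. HN layers by μ_θ (3 steps, strictly decreasing):
  μ^(1)=5; μ^(2)=-1; μ^(3)=-3

((2, 0, 0, 0); (1, 1, 1, 1); (0, 0, 0, 2))


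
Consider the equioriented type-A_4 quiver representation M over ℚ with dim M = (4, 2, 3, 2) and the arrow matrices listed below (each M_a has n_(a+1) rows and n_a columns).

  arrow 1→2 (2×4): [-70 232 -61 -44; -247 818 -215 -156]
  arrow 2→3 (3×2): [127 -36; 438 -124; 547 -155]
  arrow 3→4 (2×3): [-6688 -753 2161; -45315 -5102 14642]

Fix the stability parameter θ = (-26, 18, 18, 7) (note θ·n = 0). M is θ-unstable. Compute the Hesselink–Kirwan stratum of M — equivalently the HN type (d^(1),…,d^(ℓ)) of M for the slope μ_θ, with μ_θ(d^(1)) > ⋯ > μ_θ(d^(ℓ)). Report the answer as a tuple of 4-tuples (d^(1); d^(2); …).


Via rank(M_{q-1}∘⋯∘M_p): M ≅ I[1,1]^2, I[1,4]^2, I[3,3].
μ_θ-semistable layers: μ^(1)=18; μ^(2)=43/3; μ^(3)=-26

((0, 0, 1, 0); (0, 2, 2, 2); (4, 0, 0, 0))


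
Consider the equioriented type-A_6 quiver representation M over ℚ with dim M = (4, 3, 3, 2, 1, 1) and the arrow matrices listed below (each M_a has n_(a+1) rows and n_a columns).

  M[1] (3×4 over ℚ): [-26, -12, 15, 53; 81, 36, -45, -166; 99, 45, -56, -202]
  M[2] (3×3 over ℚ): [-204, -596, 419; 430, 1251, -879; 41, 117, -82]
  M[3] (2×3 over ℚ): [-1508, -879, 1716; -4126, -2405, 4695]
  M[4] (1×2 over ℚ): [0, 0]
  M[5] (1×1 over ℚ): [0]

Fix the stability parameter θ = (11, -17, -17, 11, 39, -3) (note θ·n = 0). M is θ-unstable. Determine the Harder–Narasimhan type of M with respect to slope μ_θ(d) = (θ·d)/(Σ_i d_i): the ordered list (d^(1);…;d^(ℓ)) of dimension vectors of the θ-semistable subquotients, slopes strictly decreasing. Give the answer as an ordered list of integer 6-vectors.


Interval decomposition of M: I[1,1], I[1,3], I[1,4]^2, I[5,5], I[6,6].
HN type (ℓ=4): μ^(1)=39; μ^(2)=11; μ^(3)=-3; μ^(4)=-23/3

((0, 0, 0, 0, 1, 0); (1, 0, 0, 2, 0, 0); (0, 0, 0, 0, 0, 1); (3, 3, 3, 0, 0, 0))


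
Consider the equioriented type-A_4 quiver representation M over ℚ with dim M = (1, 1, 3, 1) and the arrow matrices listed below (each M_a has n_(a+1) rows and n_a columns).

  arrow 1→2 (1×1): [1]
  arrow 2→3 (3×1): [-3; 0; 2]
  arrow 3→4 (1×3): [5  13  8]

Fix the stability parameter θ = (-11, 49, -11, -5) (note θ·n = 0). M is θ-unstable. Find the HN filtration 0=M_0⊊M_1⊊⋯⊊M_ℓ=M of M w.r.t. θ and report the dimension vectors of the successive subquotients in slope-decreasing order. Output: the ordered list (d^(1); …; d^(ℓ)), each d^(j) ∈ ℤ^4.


Via rank(M_{q-1}∘⋯∘M_p): M ≅ I[1,4], I[3,3]^2.
μ_θ-semistable layers: μ^(1)=11; μ^(2)=-11

((0, 1, 1, 1); (1, 0, 2, 0))


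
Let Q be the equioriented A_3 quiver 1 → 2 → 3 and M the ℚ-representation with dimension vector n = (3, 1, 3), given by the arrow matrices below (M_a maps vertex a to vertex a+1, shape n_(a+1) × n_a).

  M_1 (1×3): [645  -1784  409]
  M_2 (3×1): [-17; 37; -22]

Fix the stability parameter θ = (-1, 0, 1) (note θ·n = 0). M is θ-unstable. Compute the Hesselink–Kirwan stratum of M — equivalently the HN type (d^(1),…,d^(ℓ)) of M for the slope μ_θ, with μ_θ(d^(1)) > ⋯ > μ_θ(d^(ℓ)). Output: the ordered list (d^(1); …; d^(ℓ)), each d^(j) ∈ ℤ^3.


Interval decomposition of M: I[1,1]^2, I[1,3], I[3,3]^2.
HN type (ℓ=3): μ^(1)=1; μ^(2)=0; μ^(3)=-1

((0, 0, 3); (0, 1, 0); (3, 0, 0))


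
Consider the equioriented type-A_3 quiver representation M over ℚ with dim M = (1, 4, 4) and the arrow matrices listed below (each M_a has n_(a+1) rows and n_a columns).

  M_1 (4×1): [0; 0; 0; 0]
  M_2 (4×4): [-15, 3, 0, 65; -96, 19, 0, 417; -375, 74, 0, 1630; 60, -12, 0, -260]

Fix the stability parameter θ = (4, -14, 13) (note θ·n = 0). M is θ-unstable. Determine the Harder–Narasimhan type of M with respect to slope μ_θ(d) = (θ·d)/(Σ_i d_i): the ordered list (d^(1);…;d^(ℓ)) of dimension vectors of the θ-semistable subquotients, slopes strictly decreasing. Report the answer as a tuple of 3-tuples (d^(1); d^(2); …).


Via rank(M_{q-1}∘⋯∘M_p): M ≅ I[1,1], I[2,2]^2, I[2,3]^2, I[3,3]^2.
μ_θ-semistable layers: μ^(1)=13; μ^(2)=4; μ^(3)=-14

((0, 0, 4); (1, 0, 0); (0, 4, 0))


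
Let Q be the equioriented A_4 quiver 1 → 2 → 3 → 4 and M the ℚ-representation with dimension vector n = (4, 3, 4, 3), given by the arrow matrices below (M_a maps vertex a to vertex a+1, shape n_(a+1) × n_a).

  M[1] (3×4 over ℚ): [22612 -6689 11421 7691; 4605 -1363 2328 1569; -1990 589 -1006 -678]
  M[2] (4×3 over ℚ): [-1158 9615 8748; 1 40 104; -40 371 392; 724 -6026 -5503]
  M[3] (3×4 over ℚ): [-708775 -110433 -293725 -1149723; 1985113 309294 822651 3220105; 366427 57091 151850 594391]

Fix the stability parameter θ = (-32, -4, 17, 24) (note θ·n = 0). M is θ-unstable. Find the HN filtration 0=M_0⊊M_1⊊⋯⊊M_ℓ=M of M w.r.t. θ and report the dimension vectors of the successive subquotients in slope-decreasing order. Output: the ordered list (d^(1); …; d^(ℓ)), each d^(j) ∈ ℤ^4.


Interval decomposition of M: I[1,1], I[1,4]^3, I[3,3].
HN type (ℓ=4): μ^(1)=24; μ^(2)=17; μ^(3)=-4; μ^(4)=-32

((0, 0, 0, 3); (0, 0, 4, 0); (0, 3, 0, 0); (4, 0, 0, 0))


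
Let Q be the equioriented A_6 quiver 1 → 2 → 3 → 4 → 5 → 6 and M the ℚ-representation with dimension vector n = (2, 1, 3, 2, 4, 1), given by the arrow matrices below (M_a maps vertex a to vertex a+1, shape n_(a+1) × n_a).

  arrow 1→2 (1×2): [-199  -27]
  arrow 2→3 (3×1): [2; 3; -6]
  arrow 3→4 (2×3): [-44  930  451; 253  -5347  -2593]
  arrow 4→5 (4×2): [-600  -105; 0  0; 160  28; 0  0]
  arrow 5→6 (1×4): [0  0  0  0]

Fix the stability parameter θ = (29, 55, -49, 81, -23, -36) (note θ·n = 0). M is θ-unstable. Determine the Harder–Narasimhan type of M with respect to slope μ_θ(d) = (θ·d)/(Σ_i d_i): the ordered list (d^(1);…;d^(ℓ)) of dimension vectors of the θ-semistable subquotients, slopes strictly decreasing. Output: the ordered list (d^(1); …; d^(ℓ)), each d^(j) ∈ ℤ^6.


Barcode: M ≅ I[1,1], I[1,5], I[3,3], I[3,4], I[5,5]^3, I[6,6]. HN layers by μ_θ (6 steps, strictly decreasing):
  μ^(1)=81; μ^(2)=29; μ^(3)=35/3; μ^(4)=-23; μ^(5)=-36; μ^(6)=-49

((0, 0, 0, 1, 0, 0); (1, 0, 0, 1, 1, 0); (1, 1, 1, 0, 0, 0); (0, 0, 0, 0, 3, 0); (0, 0, 0, 0, 0, 1); (0, 0, 2, 0, 0, 0))


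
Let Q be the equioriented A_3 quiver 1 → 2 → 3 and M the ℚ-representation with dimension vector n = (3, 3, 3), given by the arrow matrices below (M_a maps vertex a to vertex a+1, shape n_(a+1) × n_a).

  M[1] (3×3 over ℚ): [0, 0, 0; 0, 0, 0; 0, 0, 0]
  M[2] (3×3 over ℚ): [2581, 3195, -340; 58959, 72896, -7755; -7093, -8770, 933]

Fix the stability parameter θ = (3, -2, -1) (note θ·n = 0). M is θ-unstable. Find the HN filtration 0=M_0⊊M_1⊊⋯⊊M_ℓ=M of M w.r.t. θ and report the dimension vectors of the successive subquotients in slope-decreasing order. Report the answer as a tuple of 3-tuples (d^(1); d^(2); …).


Via rank(M_{q-1}∘⋯∘M_p): M ≅ I[1,1]^3, I[2,3]^3.
μ_θ-semistable layers: μ^(1)=3; μ^(2)=-1; μ^(3)=-2

((3, 0, 0); (0, 0, 3); (0, 3, 0))


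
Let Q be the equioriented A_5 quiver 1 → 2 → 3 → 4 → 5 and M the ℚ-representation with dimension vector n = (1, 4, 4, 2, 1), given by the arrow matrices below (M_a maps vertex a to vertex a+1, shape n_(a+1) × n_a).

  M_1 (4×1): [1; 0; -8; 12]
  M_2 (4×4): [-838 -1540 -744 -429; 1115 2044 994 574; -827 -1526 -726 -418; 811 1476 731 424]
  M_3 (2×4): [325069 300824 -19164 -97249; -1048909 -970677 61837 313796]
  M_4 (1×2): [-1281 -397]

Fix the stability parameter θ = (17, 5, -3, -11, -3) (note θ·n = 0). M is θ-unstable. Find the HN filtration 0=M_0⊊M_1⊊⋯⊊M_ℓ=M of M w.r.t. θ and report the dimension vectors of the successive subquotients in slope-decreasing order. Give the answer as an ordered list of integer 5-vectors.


Via rank(M_{q-1}∘⋯∘M_p): M ≅ I[1,5], I[2,3]^2, I[2,4].
μ_θ-semistable layers: μ^(1)=1; μ^(2)=-3

((1, 3, 3, 1, 1); (0, 1, 1, 1, 0))


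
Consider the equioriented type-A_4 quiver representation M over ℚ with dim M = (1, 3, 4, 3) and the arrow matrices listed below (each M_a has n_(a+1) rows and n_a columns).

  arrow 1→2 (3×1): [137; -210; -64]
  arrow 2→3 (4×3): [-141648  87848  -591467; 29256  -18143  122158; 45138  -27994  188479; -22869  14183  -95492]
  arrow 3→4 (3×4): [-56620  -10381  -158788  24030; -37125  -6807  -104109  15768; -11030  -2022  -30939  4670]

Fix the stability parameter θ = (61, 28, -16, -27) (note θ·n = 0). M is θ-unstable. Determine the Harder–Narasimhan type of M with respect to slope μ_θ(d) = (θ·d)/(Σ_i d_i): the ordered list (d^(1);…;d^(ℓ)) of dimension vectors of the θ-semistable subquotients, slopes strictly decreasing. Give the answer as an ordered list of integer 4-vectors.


Barcode: M ≅ I[1,3], I[2,4]^2, I[3,4]. HN layers by μ_θ (3 steps, strictly decreasing):
  μ^(1)=73/3; μ^(2)=-5; μ^(3)=-43/2

((1, 1, 1, 0); (0, 2, 2, 2); (0, 0, 1, 1))


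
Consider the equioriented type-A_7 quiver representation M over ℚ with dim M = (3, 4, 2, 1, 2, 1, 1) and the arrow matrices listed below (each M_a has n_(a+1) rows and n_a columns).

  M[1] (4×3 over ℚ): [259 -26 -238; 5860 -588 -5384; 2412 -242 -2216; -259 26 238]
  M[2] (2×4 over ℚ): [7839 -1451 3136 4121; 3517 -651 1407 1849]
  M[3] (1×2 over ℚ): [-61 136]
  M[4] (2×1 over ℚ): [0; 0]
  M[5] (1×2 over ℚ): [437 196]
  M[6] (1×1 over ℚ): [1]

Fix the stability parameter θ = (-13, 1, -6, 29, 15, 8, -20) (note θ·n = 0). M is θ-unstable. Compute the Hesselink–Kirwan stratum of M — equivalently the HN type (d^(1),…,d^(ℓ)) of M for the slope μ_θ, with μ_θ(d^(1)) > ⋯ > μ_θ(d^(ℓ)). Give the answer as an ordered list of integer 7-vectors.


Barcode: M ≅ I[1,1], I[1,3], I[1,4], I[2,2]^2, I[5,5], I[5,7]. HN layers by μ_θ (5 steps, strictly decreasing):
  μ^(1)=29; μ^(2)=15; μ^(3)=1; μ^(4)=-5/2; μ^(5)=-13

((0, 0, 0, 1, 0, 0, 0); (0, 0, 0, 0, 1, 0, 0); (0, 2, 0, 0, 1, 1, 1); (0, 2, 2, 0, 0, 0, 0); (3, 0, 0, 0, 0, 0, 0))


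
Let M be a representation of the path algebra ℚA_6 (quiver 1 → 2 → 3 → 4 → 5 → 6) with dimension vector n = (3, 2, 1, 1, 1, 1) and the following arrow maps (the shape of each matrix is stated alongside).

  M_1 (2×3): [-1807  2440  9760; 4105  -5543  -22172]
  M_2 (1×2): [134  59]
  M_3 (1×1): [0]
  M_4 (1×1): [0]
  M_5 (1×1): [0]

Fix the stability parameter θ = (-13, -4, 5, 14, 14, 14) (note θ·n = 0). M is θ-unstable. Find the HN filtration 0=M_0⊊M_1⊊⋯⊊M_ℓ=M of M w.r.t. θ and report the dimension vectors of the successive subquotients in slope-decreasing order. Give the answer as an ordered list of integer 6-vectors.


Barcode: M ≅ I[1,1], I[1,2], I[1,3], I[4,4], I[5,5], I[6,6]. HN layers by μ_θ (4 steps, strictly decreasing):
  μ^(1)=14; μ^(2)=5; μ^(3)=-4; μ^(4)=-13

((0, 0, 0, 1, 1, 1); (0, 0, 1, 0, 0, 0); (0, 2, 0, 0, 0, 0); (3, 0, 0, 0, 0, 0))


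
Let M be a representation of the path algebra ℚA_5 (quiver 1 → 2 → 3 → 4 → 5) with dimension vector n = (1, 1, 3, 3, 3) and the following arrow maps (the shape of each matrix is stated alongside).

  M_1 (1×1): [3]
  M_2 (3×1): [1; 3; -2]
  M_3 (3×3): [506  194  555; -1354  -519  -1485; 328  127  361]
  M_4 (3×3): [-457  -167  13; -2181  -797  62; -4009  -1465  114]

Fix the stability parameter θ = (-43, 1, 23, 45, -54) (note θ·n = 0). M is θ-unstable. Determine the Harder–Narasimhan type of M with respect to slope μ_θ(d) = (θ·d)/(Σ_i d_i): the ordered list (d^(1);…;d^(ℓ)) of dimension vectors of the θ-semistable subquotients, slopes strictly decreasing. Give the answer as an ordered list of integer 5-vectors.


Interval decomposition of M: I[1,5], I[3,4], I[3,5], I[5,5].
HN type (ℓ=6): μ^(1)=45; μ^(2)=23; μ^(3)=14/3; μ^(4)=1; μ^(5)=-43; μ^(6)=-54

((0, 0, 0, 1, 0); (0, 0, 1, 0, 0); (0, 0, 2, 2, 2); (0, 1, 0, 0, 0); (1, 0, 0, 0, 0); (0, 0, 0, 0, 1))


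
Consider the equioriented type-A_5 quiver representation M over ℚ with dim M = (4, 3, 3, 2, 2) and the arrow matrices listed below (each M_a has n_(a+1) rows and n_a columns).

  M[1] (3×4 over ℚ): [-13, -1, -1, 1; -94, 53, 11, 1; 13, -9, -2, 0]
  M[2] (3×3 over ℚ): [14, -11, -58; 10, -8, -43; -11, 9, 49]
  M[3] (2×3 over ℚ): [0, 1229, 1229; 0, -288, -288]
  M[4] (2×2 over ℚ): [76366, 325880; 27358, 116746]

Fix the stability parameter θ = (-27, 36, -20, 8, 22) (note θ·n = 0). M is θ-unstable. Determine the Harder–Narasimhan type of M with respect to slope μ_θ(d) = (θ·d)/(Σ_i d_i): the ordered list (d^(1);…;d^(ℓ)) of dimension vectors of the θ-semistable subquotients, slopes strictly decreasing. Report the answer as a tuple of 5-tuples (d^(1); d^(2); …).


Barcode: M ≅ I[1,1], I[1,3]^2, I[1,5], I[4,5]. HN layers by μ_θ (3 steps, strictly decreasing):
  μ^(1)=22; μ^(2)=8; μ^(3)=-27

((0, 0, 0, 0, 2); (0, 3, 3, 2, 0); (4, 0, 0, 0, 0))


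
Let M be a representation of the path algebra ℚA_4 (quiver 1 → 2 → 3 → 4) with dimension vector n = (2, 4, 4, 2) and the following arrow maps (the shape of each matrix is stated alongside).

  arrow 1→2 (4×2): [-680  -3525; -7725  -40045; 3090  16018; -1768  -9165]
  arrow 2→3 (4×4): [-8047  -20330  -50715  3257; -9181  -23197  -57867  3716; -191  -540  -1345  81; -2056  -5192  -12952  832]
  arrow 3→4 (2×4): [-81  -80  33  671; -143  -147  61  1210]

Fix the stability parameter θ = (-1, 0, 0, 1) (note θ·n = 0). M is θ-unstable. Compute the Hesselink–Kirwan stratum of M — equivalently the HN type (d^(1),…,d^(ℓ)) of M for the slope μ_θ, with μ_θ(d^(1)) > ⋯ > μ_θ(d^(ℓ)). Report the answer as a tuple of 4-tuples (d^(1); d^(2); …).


Barcode: M ≅ I[1,4]^2, I[2,2], I[2,3], I[3,3]. HN layers by μ_θ (3 steps, strictly decreasing):
  μ^(1)=1; μ^(2)=0; μ^(3)=-1

((0, 0, 0, 2); (0, 4, 4, 0); (2, 0, 0, 0))


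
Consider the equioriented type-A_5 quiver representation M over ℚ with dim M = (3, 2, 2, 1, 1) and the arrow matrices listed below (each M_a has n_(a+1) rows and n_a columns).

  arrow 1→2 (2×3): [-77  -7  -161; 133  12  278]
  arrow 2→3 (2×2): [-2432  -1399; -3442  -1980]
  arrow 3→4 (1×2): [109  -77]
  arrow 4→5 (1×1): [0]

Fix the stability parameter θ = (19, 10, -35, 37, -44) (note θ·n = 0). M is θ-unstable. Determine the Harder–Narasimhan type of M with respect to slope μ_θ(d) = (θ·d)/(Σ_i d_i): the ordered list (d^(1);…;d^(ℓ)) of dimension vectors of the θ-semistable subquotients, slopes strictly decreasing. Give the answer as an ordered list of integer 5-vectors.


Via rank(M_{q-1}∘⋯∘M_p): M ≅ I[1,1], I[1,3], I[1,4], I[5,5].
μ_θ-semistable layers: μ^(1)=37; μ^(2)=19; μ^(3)=-2; μ^(4)=-44

((0, 0, 0, 1, 0); (1, 0, 0, 0, 0); (2, 2, 2, 0, 0); (0, 0, 0, 0, 1))


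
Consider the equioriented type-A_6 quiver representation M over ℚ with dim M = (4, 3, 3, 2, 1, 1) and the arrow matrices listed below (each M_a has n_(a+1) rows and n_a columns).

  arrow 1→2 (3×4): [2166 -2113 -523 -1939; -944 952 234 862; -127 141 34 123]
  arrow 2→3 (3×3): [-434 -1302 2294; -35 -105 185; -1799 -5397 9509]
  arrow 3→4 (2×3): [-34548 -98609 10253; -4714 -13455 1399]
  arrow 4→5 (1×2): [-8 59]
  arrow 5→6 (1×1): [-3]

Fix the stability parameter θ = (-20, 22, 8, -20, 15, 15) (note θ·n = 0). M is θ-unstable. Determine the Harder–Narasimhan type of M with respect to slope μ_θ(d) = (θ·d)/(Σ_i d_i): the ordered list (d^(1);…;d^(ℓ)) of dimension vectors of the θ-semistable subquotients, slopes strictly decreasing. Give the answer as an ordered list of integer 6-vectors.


Via rank(M_{q-1}∘⋯∘M_p): M ≅ I[1,1], I[1,2]^2, I[1,3], I[3,4], I[3,6].
μ_θ-semistable layers: μ^(1)=22; μ^(2)=15; μ^(3)=-6; μ^(4)=-20

((0, 2, 0, 0, 0, 0); (0, 1, 1, 0, 1, 1); (0, 0, 2, 2, 0, 0); (4, 0, 0, 0, 0, 0))


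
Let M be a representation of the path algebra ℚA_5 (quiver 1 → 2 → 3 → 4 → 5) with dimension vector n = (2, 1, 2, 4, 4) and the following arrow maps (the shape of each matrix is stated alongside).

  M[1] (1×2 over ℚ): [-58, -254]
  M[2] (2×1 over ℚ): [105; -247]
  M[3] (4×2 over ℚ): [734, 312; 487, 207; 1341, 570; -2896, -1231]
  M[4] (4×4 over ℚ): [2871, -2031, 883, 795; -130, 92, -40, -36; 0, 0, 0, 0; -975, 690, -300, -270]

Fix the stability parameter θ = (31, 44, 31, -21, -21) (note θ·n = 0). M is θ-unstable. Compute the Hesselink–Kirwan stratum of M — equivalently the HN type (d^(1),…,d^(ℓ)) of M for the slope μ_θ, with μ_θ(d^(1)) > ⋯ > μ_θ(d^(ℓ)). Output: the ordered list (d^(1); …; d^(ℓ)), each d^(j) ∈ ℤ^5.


Barcode: M ≅ I[1,1], I[1,4], I[3,4], I[4,5]^2, I[5,5]^2. HN layers by μ_θ (4 steps, strictly decreasing):
  μ^(1)=31; μ^(2)=85/4; μ^(3)=5; μ^(4)=-21

((1, 0, 0, 0, 0); (1, 1, 1, 1, 0); (0, 0, 1, 1, 0); (0, 0, 0, 2, 4))


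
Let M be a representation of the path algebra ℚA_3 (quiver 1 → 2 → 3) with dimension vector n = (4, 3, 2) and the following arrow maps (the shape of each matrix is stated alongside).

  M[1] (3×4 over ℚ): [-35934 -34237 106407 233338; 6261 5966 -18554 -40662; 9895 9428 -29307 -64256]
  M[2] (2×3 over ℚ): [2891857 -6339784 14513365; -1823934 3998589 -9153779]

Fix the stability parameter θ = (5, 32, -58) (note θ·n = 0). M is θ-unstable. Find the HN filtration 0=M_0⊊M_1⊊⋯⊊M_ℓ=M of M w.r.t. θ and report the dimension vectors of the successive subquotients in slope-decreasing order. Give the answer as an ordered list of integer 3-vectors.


Interval decomposition of M: I[1,1], I[1,2], I[1,3]^2.
HN type (ℓ=3): μ^(1)=32; μ^(2)=5; μ^(3)=-7

((0, 1, 0); (2, 0, 0); (2, 2, 2))


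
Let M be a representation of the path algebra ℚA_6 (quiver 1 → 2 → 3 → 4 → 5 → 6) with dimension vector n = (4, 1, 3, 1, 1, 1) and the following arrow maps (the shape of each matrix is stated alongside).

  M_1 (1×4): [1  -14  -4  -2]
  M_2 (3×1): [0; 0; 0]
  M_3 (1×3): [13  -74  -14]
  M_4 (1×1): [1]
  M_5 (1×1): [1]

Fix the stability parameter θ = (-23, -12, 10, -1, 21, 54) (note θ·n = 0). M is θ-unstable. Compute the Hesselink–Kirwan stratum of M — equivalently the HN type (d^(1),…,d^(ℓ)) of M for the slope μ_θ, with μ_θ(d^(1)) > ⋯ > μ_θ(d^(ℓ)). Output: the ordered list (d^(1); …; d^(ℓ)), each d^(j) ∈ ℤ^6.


Barcode: M ≅ I[1,1]^3, I[1,2], I[3,3]^2, I[3,6]. HN layers by μ_θ (6 steps, strictly decreasing):
  μ^(1)=54; μ^(2)=21; μ^(3)=10; μ^(4)=9/2; μ^(5)=-12; μ^(6)=-23

((0, 0, 0, 0, 0, 1); (0, 0, 0, 0, 1, 0); (0, 0, 2, 0, 0, 0); (0, 0, 1, 1, 0, 0); (0, 1, 0, 0, 0, 0); (4, 0, 0, 0, 0, 0))


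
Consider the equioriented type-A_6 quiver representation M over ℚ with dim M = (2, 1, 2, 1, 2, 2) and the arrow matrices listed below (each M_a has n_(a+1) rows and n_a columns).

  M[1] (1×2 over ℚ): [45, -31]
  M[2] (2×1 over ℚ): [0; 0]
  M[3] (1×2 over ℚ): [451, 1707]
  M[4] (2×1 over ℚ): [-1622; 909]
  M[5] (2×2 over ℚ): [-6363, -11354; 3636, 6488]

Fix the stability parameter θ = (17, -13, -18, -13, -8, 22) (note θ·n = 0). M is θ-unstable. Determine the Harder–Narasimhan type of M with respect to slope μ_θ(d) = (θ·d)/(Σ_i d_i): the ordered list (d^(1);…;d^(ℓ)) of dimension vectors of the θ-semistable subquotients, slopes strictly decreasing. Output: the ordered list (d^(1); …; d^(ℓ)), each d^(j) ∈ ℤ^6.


Interval decomposition of M: I[1,1], I[1,2], I[3,3], I[3,5], I[5,6], I[6,6].
HN type (ℓ=6): μ^(1)=22; μ^(2)=17; μ^(3)=2; μ^(4)=-8; μ^(5)=-13; μ^(6)=-18

((0, 0, 0, 0, 0, 2); (1, 0, 0, 0, 0, 0); (1, 1, 0, 0, 0, 0); (0, 0, 0, 0, 2, 0); (0, 0, 0, 1, 0, 0); (0, 0, 2, 0, 0, 0))


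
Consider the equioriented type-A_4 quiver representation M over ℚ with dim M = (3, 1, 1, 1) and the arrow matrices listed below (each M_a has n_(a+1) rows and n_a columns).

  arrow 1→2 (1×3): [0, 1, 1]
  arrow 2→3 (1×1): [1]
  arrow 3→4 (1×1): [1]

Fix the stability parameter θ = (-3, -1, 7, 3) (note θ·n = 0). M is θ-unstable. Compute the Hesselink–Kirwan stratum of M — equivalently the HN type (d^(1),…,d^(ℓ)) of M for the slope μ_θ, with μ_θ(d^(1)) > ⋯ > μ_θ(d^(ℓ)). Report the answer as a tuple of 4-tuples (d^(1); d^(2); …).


Via rank(M_{q-1}∘⋯∘M_p): M ≅ I[1,1]^2, I[1,4].
μ_θ-semistable layers: μ^(1)=5; μ^(2)=-1; μ^(3)=-3

((0, 0, 1, 1); (0, 1, 0, 0); (3, 0, 0, 0))


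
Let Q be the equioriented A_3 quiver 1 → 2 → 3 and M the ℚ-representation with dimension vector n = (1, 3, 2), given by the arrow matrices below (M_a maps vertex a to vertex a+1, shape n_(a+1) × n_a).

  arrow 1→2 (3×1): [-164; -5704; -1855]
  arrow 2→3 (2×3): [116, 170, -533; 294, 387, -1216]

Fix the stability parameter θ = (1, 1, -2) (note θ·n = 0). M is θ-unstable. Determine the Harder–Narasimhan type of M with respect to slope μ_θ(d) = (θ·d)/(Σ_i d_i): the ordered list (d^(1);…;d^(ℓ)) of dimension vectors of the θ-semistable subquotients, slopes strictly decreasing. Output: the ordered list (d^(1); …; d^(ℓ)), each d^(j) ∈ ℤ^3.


Interval decomposition of M: I[1,3], I[2,2], I[2,3].
HN type (ℓ=3): μ^(1)=1; μ^(2)=0; μ^(3)=-1/2

((0, 1, 0); (1, 1, 1); (0, 1, 1))


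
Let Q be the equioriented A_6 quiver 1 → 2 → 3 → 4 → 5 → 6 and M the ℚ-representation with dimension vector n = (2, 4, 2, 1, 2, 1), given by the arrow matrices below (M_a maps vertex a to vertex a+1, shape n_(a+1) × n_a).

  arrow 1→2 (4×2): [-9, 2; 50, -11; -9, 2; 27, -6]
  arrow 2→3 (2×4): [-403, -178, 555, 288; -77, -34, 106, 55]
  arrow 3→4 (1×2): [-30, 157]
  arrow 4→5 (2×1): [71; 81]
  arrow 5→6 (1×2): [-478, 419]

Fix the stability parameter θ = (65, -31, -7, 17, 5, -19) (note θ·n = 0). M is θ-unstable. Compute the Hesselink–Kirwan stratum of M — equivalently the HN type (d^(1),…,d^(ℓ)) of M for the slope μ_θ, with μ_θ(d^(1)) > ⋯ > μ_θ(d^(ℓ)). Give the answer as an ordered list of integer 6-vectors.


Interval decomposition of M: I[1,2], I[1,6], I[2,2], I[2,3], I[5,5].
HN type (ℓ=4): μ^(1)=17; μ^(2)=5; μ^(3)=-7; μ^(4)=-31

((1, 1, 0, 0, 0, 0); (1, 1, 1, 1, 2, 1); (0, 0, 1, 0, 0, 0); (0, 2, 0, 0, 0, 0))


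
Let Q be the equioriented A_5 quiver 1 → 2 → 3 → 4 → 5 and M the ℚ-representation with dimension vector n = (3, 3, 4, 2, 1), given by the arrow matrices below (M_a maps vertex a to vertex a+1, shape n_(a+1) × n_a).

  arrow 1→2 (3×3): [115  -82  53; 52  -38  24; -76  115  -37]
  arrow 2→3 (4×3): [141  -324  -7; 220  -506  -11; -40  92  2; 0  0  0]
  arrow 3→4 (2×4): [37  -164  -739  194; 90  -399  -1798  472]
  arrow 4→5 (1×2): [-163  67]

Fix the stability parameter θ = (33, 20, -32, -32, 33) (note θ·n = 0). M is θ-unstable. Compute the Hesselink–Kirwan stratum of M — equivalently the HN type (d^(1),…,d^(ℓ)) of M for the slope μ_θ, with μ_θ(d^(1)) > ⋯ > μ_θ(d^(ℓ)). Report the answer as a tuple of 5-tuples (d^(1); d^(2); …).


Via rank(M_{q-1}∘⋯∘M_p): M ≅ I[1,2], I[1,4], I[1,5], I[3,3]^2.
μ_θ-semistable layers: μ^(1)=33; μ^(2)=53/2; μ^(3)=-11/4; μ^(4)=-32

((0, 0, 0, 0, 1); (1, 1, 0, 0, 0); (2, 2, 2, 2, 0); (0, 0, 2, 0, 0))


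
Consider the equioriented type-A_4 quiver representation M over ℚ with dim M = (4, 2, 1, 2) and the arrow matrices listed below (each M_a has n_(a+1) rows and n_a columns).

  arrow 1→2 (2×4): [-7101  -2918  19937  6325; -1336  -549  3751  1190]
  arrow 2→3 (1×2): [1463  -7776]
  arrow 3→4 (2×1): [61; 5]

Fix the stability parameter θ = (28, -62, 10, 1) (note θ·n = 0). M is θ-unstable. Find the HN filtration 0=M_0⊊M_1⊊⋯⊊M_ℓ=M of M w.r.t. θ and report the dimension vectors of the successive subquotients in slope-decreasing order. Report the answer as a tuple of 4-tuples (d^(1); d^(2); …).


Via rank(M_{q-1}∘⋯∘M_p): M ≅ I[1,1]^2, I[1,2], I[1,4], I[4,4].
μ_θ-semistable layers: μ^(1)=28; μ^(2)=11/2; μ^(3)=1; μ^(4)=-17

((2, 0, 0, 0); (0, 0, 1, 1); (0, 0, 0, 1); (2, 2, 0, 0))


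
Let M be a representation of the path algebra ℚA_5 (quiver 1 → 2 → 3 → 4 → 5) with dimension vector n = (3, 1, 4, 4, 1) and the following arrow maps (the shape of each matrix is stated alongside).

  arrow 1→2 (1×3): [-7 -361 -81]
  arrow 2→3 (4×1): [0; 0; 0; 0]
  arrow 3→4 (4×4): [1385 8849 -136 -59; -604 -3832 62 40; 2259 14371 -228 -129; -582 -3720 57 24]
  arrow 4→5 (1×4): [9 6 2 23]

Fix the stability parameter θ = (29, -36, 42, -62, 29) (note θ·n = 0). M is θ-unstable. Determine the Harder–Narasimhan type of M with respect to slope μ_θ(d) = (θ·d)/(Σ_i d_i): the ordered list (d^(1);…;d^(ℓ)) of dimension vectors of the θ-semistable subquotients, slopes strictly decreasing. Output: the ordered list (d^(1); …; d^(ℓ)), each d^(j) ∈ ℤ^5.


Via rank(M_{q-1}∘⋯∘M_p): M ≅ I[1,1]^2, I[1,2], I[3,3]^2, I[3,4], I[3,5], I[4,4]^2.
μ_θ-semistable layers: μ^(1)=42; μ^(2)=29; μ^(3)=-7/2; μ^(4)=-10; μ^(5)=-62

((0, 0, 2, 0, 0); (2, 0, 0, 0, 1); (1, 1, 0, 0, 0); (0, 0, 2, 2, 0); (0, 0, 0, 2, 0))


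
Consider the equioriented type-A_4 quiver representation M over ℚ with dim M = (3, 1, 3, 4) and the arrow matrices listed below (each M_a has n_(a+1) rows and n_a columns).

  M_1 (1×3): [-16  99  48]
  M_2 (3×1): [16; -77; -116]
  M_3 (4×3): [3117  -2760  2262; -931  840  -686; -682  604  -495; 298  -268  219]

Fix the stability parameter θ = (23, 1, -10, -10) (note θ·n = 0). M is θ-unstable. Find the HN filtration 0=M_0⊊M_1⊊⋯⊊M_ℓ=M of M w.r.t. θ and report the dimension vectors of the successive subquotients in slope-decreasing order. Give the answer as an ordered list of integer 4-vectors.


Barcode: M ≅ I[1,1]^2, I[1,3], I[3,4]^2, I[4,4]^2. HN layers by μ_θ (3 steps, strictly decreasing):
  μ^(1)=23; μ^(2)=14/3; μ^(3)=-10

((2, 0, 0, 0); (1, 1, 1, 0); (0, 0, 2, 4))


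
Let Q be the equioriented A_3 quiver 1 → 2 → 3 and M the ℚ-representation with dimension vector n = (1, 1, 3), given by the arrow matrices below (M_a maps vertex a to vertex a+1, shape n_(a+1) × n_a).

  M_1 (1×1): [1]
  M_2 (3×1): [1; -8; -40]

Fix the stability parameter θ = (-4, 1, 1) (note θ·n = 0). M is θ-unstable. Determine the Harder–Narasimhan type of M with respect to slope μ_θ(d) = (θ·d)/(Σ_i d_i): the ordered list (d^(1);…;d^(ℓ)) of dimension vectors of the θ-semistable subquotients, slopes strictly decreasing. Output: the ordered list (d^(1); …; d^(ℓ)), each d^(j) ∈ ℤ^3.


Via rank(M_{q-1}∘⋯∘M_p): M ≅ I[1,3], I[3,3]^2.
μ_θ-semistable layers: μ^(1)=1; μ^(2)=-4

((0, 1, 3); (1, 0, 0))


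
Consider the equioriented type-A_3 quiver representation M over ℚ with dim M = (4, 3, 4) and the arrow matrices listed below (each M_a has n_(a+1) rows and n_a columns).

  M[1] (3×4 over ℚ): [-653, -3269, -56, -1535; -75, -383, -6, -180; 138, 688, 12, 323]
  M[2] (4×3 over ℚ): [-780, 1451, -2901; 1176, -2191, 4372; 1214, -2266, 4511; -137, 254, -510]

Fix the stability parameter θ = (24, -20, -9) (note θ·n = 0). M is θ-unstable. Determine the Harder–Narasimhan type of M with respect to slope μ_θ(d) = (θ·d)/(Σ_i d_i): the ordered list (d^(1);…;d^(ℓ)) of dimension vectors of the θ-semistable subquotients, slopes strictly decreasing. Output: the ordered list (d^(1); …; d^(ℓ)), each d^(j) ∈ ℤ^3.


Via rank(M_{q-1}∘⋯∘M_p): M ≅ I[1,1], I[1,3]^3, I[3,3].
μ_θ-semistable layers: μ^(1)=24; μ^(2)=-5/3; μ^(3)=-9

((1, 0, 0); (3, 3, 3); (0, 0, 1))


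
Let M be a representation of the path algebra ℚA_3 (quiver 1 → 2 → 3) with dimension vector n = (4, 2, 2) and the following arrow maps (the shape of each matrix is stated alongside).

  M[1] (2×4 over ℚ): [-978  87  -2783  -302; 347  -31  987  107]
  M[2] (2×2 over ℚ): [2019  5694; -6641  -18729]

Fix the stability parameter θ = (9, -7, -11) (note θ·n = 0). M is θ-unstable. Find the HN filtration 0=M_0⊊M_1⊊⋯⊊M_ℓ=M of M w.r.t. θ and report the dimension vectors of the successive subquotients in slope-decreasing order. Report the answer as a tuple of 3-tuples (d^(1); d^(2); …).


Interval decomposition of M: I[1,1]^2, I[1,3]^2.
HN type (ℓ=2): μ^(1)=9; μ^(2)=-3

((2, 0, 0); (2, 2, 2))


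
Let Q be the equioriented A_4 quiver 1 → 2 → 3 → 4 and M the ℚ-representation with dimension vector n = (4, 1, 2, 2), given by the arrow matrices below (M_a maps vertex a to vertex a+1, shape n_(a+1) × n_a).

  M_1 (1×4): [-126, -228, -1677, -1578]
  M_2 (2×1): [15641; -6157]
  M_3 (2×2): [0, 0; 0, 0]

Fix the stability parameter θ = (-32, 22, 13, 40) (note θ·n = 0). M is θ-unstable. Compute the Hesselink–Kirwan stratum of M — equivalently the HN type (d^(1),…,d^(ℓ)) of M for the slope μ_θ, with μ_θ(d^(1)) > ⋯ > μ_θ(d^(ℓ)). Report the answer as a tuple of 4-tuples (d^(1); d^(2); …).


Barcode: M ≅ I[1,1]^3, I[1,3], I[3,3], I[4,4]^2. HN layers by μ_θ (4 steps, strictly decreasing):
  μ^(1)=40; μ^(2)=35/2; μ^(3)=13; μ^(4)=-32

((0, 0, 0, 2); (0, 1, 1, 0); (0, 0, 1, 0); (4, 0, 0, 0))


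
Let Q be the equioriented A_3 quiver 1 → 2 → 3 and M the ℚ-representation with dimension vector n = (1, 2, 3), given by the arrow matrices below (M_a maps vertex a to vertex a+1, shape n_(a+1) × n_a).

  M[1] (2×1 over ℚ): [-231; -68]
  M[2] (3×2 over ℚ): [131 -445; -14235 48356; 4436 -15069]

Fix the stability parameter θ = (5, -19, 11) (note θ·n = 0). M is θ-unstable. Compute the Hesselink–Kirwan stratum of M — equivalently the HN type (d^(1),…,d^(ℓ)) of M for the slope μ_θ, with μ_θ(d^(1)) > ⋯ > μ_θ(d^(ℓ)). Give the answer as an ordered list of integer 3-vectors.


Barcode: M ≅ I[1,3], I[2,3], I[3,3]. HN layers by μ_θ (3 steps, strictly decreasing):
  μ^(1)=11; μ^(2)=-7; μ^(3)=-19

((0, 0, 3); (1, 1, 0); (0, 1, 0))


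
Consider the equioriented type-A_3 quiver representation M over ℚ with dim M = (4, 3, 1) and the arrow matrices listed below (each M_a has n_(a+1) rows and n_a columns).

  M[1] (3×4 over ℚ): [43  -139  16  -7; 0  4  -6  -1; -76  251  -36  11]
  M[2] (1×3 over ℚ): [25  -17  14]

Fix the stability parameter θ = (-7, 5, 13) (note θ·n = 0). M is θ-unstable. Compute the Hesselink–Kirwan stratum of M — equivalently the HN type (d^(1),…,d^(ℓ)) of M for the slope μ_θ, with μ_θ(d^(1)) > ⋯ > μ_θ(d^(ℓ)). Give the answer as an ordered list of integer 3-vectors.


Barcode: M ≅ I[1,1], I[1,2]^2, I[1,3]. HN layers by μ_θ (3 steps, strictly decreasing):
  μ^(1)=13; μ^(2)=5; μ^(3)=-7

((0, 0, 1); (0, 3, 0); (4, 0, 0))


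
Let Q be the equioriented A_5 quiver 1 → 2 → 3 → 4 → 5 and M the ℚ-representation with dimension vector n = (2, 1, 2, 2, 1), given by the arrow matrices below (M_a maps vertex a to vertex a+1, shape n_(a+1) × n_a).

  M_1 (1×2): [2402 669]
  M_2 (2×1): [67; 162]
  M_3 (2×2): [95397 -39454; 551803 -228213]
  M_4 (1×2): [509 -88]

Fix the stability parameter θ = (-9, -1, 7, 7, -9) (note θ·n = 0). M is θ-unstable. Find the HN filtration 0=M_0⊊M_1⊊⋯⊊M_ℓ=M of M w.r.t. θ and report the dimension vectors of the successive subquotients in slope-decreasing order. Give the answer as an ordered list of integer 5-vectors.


Via rank(M_{q-1}∘⋯∘M_p): M ≅ I[1,1], I[1,5], I[3,4].
μ_θ-semistable layers: μ^(1)=7; μ^(2)=5/3; μ^(3)=-1; μ^(4)=-9

((0, 0, 1, 1, 0); (0, 0, 1, 1, 1); (0, 1, 0, 0, 0); (2, 0, 0, 0, 0))


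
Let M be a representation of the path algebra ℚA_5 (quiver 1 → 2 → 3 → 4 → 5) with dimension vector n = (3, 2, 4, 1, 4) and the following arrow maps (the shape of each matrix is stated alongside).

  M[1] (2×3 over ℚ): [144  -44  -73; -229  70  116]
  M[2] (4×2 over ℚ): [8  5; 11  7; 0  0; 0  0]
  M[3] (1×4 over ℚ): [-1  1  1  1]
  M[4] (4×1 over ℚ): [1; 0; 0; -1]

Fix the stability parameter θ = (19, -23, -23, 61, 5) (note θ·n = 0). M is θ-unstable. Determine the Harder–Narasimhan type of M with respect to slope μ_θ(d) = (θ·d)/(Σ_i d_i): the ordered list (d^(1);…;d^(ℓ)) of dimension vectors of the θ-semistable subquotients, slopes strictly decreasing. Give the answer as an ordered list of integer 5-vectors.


Barcode: M ≅ I[1,1], I[1,3], I[1,5], I[3,3]^2, I[5,5]^3. HN layers by μ_θ (5 steps, strictly decreasing):
  μ^(1)=33; μ^(2)=19; μ^(3)=5; μ^(4)=-9; μ^(5)=-23

((0, 0, 0, 1, 1); (1, 0, 0, 0, 0); (0, 0, 0, 0, 3); (2, 2, 2, 0, 0); (0, 0, 2, 0, 0))


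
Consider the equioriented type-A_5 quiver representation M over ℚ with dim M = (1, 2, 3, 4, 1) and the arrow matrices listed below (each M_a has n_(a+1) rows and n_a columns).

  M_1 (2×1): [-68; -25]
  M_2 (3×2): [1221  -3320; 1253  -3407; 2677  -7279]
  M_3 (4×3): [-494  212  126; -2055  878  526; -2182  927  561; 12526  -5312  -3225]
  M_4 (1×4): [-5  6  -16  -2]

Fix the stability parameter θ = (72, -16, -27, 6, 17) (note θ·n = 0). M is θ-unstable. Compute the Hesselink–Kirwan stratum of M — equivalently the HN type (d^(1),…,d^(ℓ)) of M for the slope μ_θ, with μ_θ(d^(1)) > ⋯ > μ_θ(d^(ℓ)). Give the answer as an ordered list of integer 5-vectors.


Interval decomposition of M: I[1,4], I[2,4], I[3,4], I[4,5].
HN type (ℓ=5): μ^(1)=17; μ^(2)=35/4; μ^(3)=6; μ^(4)=-43/2; μ^(5)=-27

((0, 0, 0, 0, 1); (1, 1, 1, 1, 0); (0, 0, 0, 3, 0); (0, 1, 1, 0, 0); (0, 0, 1, 0, 0))
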